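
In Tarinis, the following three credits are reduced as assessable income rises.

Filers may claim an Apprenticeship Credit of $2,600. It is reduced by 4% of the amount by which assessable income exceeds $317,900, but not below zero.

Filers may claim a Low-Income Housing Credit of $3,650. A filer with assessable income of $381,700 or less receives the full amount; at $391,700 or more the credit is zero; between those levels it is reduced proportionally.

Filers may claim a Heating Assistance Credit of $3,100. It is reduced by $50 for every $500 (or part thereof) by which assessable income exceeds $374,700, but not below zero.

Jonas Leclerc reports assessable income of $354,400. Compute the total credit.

$7,890

Apprenticeship Credit: 4% of the $36,500 excess over $317,900 is $1,460; credit = $2,600 − $1,460 = $1,140.
Low-Income Housing Credit: $354,400 is at or below the $381,700 threshold, so the full $3,650 applies.
Heating Assistance Credit: $354,400 is at or below the $374,700 threshold, so the full $3,100 applies.
Total: $1,140 + $3,650 + $3,100 = $7,890.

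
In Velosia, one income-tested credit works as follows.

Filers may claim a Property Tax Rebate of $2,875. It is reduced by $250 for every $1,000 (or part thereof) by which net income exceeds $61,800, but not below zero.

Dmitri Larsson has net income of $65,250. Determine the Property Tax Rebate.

Property Tax Rebate: income exceeds $61,800 by $3,450, which is 4 full-or-partial $1,000 increments; reduction = 4 × $250 = $1,000, leaving $1,875.

$1,875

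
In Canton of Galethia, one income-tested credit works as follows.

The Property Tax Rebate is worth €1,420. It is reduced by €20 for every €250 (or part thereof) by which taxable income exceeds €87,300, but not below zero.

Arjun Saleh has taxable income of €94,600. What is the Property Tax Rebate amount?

Property Tax Rebate: income exceeds €87,300 by €7,300, which is 30 full-or-partial €250 increments; reduction = 30 × €20 = €600, leaving €820.

€820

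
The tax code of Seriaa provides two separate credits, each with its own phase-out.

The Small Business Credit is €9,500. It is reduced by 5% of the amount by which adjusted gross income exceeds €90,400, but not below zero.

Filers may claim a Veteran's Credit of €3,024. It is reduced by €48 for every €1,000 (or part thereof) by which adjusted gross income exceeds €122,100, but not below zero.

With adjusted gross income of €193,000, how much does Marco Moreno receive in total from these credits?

€4,370

Small Business Credit: 5% of the €102,600 excess over €90,400 is €5,130; credit = €9,500 − €5,130 = €4,370.
Veteran's Credit: income exceeds €122,100 by €70,900 → 71 increments × €48 = €3,408 ≥ base, so the credit is €0.
Total: €4,370 + €0 = €4,370.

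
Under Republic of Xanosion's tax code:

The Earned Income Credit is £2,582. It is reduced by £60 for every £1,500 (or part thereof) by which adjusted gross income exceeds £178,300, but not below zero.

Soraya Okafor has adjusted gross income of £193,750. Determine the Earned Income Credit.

Earned Income Credit: income exceeds £178,300 by £15,450, which is 11 full-or-partial £1,500 increments; reduction = 11 × £60 = £660, leaving £1,922.

£1,922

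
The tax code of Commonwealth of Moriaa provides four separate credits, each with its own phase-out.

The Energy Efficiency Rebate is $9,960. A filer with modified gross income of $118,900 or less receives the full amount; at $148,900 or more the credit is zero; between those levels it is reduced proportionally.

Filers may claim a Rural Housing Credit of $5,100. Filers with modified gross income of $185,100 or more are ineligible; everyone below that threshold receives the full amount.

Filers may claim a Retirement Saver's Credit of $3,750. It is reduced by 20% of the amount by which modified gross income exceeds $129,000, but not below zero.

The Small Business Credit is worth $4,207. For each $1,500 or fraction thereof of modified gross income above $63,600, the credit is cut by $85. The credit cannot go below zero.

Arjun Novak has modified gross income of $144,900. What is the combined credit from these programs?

$6,998

Energy Efficiency Rebate: $144,900 is $26,000 into a $30,000 phase-out range, leaving 4,000/30,000 of the credit: $9,960 × 4,000/30,000 = $1,328.
Rural Housing Credit: $144,900 is below the $185,100 cutoff, so the full $5,100 applies.
Retirement Saver's Credit: 20% of the $15,900 excess over $129,000 is $3,180; credit = $3,750 − $3,180 = $570.
Small Business Credit: income exceeds $63,600 by $81,300 → 55 increments × $85 = $4,675 ≥ base, so the credit is $0.
Total: $1,328 + $5,100 + $570 + $0 = $6,998.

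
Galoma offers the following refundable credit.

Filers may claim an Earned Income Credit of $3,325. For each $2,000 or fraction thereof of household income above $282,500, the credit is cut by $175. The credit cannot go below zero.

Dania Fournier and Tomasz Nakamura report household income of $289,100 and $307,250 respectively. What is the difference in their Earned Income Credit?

Dania ($289,100): Earned Income Credit: income exceeds $282,500 by $6,600, which is 4 full-or-partial $2,000 increments; reduction = 4 × $175 = $700, leaving $2,625.
Tomasz ($307,250): Earned Income Credit: income exceeds $282,500 by $24,750, which is 13 full-or-partial $2,000 increments; reduction = 13 × $175 = $2,275, leaving $1,050.
Difference: |$2,625 − $1,050| = $1,575.

$1,575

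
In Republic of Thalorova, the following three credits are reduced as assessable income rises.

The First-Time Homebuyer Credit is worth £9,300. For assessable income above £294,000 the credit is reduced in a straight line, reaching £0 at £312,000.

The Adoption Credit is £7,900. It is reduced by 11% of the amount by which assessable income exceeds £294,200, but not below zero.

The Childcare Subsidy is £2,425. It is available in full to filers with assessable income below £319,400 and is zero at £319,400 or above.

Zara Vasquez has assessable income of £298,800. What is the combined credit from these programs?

£16,639

First-Time Homebuyer Credit: £298,800 is £4,800 into a £18,000 phase-out range, leaving 13,200/18,000 of the credit: £9,300 × 13,200/18,000 = £6,820.
Adoption Credit: 11% of the £4,600 excess over £294,200 is £506; credit = £7,900 − £506 = £7,394.
Childcare Subsidy: £298,800 is below the £319,400 cutoff, so the full £2,425 applies.
Total: £6,820 + £7,394 + £2,425 = £16,639.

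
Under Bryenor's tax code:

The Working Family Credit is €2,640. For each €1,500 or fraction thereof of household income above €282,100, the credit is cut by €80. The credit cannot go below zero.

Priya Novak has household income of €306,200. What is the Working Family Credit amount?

Working Family Credit: income exceeds €282,100 by €24,100, which is 17 full-or-partial €1,500 increments; reduction = 17 × €80 = €1,360, leaving €1,280.

€1,280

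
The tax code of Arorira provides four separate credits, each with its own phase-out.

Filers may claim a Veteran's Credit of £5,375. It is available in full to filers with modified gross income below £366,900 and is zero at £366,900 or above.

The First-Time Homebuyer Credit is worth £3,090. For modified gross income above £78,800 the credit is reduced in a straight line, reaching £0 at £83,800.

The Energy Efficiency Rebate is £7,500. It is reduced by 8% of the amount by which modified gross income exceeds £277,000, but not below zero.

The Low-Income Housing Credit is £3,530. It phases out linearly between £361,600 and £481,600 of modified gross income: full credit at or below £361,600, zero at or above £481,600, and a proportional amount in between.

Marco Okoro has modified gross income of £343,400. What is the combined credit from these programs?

£11,093

Veteran's Credit: £343,400 is below the £366,900 cutoff, so the full £5,375 applies.
First-Time Homebuyer Credit: £343,400 is at or above £83,800, so the credit is £0.
Energy Efficiency Rebate: 8% of the £66,400 excess over £277,000 is £5,312; credit = £7,500 − £5,312 = £2,188.
Low-Income Housing Credit: £343,400 is at or below the £361,600 threshold, so the full £3,530 applies.
Total: £5,375 + £0 + £2,188 + £3,530 = £11,093.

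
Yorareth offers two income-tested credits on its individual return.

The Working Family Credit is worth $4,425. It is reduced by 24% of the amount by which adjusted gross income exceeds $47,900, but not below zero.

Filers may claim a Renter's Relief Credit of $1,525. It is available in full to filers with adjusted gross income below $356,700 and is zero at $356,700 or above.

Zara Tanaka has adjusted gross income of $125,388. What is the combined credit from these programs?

$1,525

Working Family Credit: 24% of the $77,488 excess over $47,900 is $18,597.12 ≥ base, so the credit is $0.
Renter's Relief Credit: $125,388 is below the $356,700 cutoff, so the full $1,525 applies.
Total: $0 + $1,525 = $1,525.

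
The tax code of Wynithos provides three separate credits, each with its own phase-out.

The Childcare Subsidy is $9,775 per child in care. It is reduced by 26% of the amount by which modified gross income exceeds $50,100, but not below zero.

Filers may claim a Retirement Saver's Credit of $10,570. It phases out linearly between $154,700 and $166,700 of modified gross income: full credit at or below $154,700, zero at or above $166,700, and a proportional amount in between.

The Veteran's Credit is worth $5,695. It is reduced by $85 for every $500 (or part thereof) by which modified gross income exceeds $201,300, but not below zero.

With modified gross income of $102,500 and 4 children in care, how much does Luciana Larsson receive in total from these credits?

$41,741

Childcare Subsidy: base = 4 × $9,775 = $39,100. 26% of the $52,400 excess over $50,100 is $13,624; credit = $39,100 − $13,624 = $25,476.
Retirement Saver's Credit: $102,500 is at or below the $154,700 threshold, so the full $10,570 applies.
Veteran's Credit: $102,500 is at or below the $201,300 threshold, so the full $5,695 applies.
Total: $25,476 + $10,570 + $5,695 = $41,741.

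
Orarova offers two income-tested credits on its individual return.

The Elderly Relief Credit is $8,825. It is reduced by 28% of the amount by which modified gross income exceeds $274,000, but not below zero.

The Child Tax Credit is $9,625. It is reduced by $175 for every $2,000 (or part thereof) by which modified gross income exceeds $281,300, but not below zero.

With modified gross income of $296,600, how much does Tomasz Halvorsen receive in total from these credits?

Elderly Relief Credit: 28% of the $22,600 excess over $274,000 is $6,328; credit = $8,825 − $6,328 = $2,497.
Child Tax Credit: income exceeds $281,300 by $15,300, which is 8 full-or-partial $2,000 increments; reduction = 8 × $175 = $1,400, leaving $8,225.
Total: $2,497 + $8,225 = $10,722.

$10,722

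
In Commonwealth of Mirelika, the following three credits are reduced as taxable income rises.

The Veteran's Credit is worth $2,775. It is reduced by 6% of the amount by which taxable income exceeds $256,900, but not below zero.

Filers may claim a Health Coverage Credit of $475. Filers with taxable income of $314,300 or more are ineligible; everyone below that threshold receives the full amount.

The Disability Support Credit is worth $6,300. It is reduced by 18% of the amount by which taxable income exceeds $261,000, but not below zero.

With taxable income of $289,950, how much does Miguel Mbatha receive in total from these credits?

Veteran's Credit: 6% of the $33,050 excess over $256,900 is $1,983; credit = $2,775 − $1,983 = $792.
Health Coverage Credit: $289,950 is below the $314,300 cutoff, so the full $475 applies.
Disability Support Credit: 18% of the $28,950 excess over $261,000 is $5,211; credit = $6,300 − $5,211 = $1,089.
Total: $792 + $475 + $1,089 = $2,356.

$2,356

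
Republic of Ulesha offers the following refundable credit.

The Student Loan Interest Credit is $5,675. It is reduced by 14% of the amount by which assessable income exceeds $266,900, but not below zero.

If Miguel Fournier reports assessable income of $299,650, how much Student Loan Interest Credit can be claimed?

$1,090

Student Loan Interest Credit: 14% of the $32,750 excess over $266,900 is $4,585; credit = $5,675 − $4,585 = $1,090.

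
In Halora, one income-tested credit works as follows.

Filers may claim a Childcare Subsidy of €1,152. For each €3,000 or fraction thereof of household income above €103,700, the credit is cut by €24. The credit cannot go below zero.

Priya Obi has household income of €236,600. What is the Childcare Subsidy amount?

Childcare Subsidy: income exceeds €103,700 by €132,900, which is 45 full-or-partial €3,000 increments; reduction = 45 × €24 = €1,080, leaving €72.

€72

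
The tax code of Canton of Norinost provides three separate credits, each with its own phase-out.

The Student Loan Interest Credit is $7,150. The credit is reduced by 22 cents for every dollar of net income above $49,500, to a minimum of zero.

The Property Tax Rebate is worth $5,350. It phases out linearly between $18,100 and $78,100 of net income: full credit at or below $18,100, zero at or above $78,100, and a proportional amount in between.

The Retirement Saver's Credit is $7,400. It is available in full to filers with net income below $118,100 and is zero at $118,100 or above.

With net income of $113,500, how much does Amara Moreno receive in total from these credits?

Student Loan Interest Credit: 22% of the $64,000 excess over $49,500 is $14,080 ≥ base, so the credit is $0.
Property Tax Rebate: $113,500 is at or above $78,100, so the credit is $0.
Retirement Saver's Credit: $113,500 is below the $118,100 cutoff, so the full $7,400 applies.
Total: $0 + $0 + $7,400 = $7,400.

$7,400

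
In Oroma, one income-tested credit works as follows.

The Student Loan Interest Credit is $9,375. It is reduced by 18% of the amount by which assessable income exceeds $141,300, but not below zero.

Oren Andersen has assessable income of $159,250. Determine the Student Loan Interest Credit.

$6,144

Student Loan Interest Credit: 18% of the $17,950 excess over $141,300 is $3,231; credit = $9,375 − $3,231 = $6,144.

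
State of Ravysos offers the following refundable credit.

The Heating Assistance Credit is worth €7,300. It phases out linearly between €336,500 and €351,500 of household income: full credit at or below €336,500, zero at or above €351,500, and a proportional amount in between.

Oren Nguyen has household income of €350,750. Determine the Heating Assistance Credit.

Heating Assistance Credit: €350,750 is €14,250 into a €15,000 phase-out range, leaving 750/15,000 of the credit: €7,300 × 750/15,000 = €365.

€365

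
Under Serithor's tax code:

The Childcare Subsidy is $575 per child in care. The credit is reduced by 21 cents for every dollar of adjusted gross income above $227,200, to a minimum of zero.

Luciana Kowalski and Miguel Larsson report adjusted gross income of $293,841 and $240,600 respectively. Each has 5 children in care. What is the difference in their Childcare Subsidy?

$61

Luciana ($293,841): Childcare Subsidy: base = 5 × $575 = $2,875. 21% of the $66,641 excess over $227,200 is $13,994.61 ≥ base, so the credit is $0.
Miguel ($240,600): Childcare Subsidy: base = 5 × $575 = $2,875. 21% of the $13,400 excess over $227,200 is $2,814; credit = $2,875 − $2,814 = $61.
Difference: |$0 − $61| = $61.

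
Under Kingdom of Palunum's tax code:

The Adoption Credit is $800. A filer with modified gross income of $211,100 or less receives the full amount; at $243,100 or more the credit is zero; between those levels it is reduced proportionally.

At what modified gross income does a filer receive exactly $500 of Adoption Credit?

$500 is 500/800 of the full $800, so 300/800 of the $32,000 range has been used: income = $211,100 + $32,000 × 300/800 = $223,100.

$223,100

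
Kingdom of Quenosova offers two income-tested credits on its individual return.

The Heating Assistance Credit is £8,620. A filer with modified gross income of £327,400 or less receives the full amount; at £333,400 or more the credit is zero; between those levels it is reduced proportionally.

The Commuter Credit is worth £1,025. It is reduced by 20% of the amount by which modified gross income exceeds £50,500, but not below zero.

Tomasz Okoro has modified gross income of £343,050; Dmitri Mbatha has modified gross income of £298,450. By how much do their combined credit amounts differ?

£8,620

Tomasz (£343,050): Heating Assistance Credit: £343,050 is at or above £333,400, so the credit is £0. Commuter Credit: 20% of the £292,550 excess over £50,500 is £58,510 ≥ base, so the credit is £0. total £0 + £0 = £0
Dmitri (£298,450): Heating Assistance Credit: £298,450 is at or below the £327,400 threshold, so the full £8,620 applies. Commuter Credit: 20% of the £247,950 excess over £50,500 is £49,590 ≥ base, so the credit is £0. total £8,620 + £0 = £8,620
Difference: |£0 − £8,620| = £8,620.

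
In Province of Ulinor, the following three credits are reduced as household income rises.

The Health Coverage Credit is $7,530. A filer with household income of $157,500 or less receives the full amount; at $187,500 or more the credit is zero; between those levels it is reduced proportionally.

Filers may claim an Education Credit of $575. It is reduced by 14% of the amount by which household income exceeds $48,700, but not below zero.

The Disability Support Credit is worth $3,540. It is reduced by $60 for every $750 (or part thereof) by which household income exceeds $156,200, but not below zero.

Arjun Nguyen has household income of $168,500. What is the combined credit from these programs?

$7,289

Health Coverage Credit: $168,500 is $11,000 into a $30,000 phase-out range, leaving 19,000/30,000 of the credit: $7,530 × 19,000/30,000 = $4,769.
Education Credit: 14% of the $119,800 excess over $48,700 is $16,772 ≥ base, so the credit is $0.
Disability Support Credit: income exceeds $156,200 by $12,300, which is 17 full-or-partial $750 increments; reduction = 17 × $60 = $1,020, leaving $2,520.
Total: $4,769 + $0 + $2,520 = $7,289.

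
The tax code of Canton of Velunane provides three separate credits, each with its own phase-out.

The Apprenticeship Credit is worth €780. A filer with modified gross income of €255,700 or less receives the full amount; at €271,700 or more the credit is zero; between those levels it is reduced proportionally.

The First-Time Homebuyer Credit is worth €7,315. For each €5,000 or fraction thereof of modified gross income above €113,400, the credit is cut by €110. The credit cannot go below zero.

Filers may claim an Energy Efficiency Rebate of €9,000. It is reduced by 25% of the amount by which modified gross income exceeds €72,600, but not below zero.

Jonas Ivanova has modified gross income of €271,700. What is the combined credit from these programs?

€3,795

Apprenticeship Credit: €271,700 is at or above €271,700, so the credit is €0.
First-Time Homebuyer Credit: income exceeds €113,400 by €158,300, which is 32 full-or-partial €5,000 increments; reduction = 32 × €110 = €3,520, leaving €3,795.
Energy Efficiency Rebate: 25% of the €199,100 excess over €72,600 is €49,775 ≥ base, so the credit is €0.
Total: €0 + €3,795 + €0 = €3,795.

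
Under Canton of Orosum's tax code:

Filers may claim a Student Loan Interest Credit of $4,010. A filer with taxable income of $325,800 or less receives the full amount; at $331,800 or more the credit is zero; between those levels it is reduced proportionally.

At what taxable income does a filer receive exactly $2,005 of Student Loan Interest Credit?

$2,005 is 2,005/4,010 of the full $4,010, so 2,005/4,010 of the $6,000 range has been used: income = $325,800 + $6,000 × 2,005/4,010 = $328,800.

$328,800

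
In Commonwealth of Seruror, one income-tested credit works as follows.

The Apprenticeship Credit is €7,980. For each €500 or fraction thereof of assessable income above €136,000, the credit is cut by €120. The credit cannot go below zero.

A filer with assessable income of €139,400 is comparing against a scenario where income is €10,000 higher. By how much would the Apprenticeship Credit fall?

€2,400

At €139,400 — income exceeds €136,000 by €3,400, which is 7 full-or-partial €500 increments; reduction = 7 × €120 = €840, leaving €7,140.
At €149,400 — income exceeds €136,000 by €13,400, which is 27 full-or-partial €500 increments; reduction = 27 × €120 = €3,240, leaving €4,740.
Lost: €7,140 − €4,740 = €2,400.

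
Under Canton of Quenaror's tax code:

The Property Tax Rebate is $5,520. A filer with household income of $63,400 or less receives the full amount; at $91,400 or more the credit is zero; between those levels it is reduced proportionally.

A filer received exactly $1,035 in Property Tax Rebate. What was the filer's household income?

$86,150

$1,035 is 1,035/5,520 of the full $5,520, so 4,485/5,520 of the $28,000 range has been used: income = $63,400 + $28,000 × 4,485/5,520 = $86,150.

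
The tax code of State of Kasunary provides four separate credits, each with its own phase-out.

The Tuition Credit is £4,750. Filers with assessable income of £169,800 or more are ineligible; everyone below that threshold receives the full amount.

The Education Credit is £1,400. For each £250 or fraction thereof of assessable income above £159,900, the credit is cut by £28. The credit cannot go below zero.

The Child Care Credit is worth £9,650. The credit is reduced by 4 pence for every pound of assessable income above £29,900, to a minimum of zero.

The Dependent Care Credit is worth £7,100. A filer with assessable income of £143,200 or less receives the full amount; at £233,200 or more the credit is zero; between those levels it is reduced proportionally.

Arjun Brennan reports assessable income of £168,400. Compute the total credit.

Tuition Credit: £168,400 is below the £169,800 cutoff, so the full £4,750 applies.
Education Credit: income exceeds £159,900 by £8,500, which is 34 full-or-partial £250 increments; reduction = 34 × £28 = £952, leaving £448.
Child Care Credit: 4% of the £138,500 excess over £29,900 is £5,540; credit = £9,650 − £5,540 = £4,110.
Dependent Care Credit: £168,400 is £25,200 into a £90,000 phase-out range, leaving 64,800/90,000 of the credit: £7,100 × 64,800/90,000 = £5,112.
Total: £4,750 + £448 + £4,110 + £5,112 = £14,420.

£14,420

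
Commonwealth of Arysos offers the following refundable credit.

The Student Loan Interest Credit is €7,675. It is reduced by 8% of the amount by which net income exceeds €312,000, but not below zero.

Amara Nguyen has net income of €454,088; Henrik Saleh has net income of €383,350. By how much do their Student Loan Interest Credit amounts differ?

€1,967

Amara (€454,088): Student Loan Interest Credit: 8% of the €142,088 excess over €312,000 is €11,367.04 ≥ base, so the credit is €0.
Henrik (€383,350): Student Loan Interest Credit: 8% of the €71,350 excess over €312,000 is €5,708; credit = €7,675 − €5,708 = €1,967.
Difference: |€0 − €1,967| = €1,967.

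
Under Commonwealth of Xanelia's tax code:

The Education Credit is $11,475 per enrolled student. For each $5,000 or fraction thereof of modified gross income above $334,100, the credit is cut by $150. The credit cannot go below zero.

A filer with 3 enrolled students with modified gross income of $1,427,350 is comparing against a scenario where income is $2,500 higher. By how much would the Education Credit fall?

At $1,427,350 — base = 3 × $11,475 = $34,425. income exceeds $334,100 by $1,093,250, which is 219 full-or-partial $5,000 increments; reduction = 219 × $150 = $32,850, leaving $1,575.
At $1,429,850 — base = 3 × $11,475 = $34,425. income exceeds $334,100 by $1,095,750, which is 220 full-or-partial $5,000 increments; reduction = 220 × $150 = $33,000, leaving $1,425.
Lost: $1,575 − $1,425 = $150.

$150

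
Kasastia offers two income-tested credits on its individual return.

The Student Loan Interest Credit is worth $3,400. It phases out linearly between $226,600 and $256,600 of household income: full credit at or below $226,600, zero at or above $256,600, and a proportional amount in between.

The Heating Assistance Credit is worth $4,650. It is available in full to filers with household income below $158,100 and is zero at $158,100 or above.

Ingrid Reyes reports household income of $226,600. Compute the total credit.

Student Loan Interest Credit: $226,600 is at or below the $226,600 threshold, so the full $3,400 applies.
Heating Assistance Credit: $226,600 meets or exceeds the $158,100 cutoff, so the credit is $0.
Total: $3,400 + $0 = $3,400.

$3,400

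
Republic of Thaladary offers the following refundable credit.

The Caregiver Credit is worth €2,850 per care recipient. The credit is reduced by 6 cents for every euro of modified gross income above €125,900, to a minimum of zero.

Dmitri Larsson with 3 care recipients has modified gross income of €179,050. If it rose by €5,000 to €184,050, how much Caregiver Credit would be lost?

At €179,050 — base = 3 × €2,850 = €8,550. 6% of the €53,150 excess over €125,900 is €3,189; credit = €8,550 − €3,189 = €5,361.
At €184,050 — base = 3 × €2,850 = €8,550. 6% of the €58,150 excess over €125,900 is €3,489; credit = €8,550 − €3,489 = €5,061.
Lost: €5,361 − €5,061 = €300.

€300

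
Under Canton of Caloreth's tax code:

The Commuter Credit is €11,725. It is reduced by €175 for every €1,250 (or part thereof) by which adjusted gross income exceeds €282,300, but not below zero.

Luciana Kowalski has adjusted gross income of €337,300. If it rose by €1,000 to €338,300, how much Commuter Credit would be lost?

€175

At €337,300 — income exceeds €282,300 by €55,000, which is 44 full-or-partial €1,250 increments; reduction = 44 × €175 = €7,700, leaving €4,025.
At €338,300 — income exceeds €282,300 by €56,000, which is 45 full-or-partial €1,250 increments; reduction = 45 × €175 = €7,875, leaving €3,850.
Lost: €4,025 − €3,850 = €175.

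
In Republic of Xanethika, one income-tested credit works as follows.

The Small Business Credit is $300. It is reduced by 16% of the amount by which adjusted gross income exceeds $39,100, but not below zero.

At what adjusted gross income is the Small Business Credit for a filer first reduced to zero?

The credit falls by 16% of each dollar above $39,100, so it reaches zero when the excess is $300 / 16% = $1,875: income = $39,100 + $1,875 = $40,975.

$40,975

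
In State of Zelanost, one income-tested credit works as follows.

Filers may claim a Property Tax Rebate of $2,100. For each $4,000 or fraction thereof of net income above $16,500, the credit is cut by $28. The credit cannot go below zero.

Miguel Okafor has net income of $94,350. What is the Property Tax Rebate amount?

Property Tax Rebate: income exceeds $16,500 by $77,850, which is 20 full-or-partial $4,000 increments; reduction = 20 × $28 = $560, leaving $1,540.

$1,540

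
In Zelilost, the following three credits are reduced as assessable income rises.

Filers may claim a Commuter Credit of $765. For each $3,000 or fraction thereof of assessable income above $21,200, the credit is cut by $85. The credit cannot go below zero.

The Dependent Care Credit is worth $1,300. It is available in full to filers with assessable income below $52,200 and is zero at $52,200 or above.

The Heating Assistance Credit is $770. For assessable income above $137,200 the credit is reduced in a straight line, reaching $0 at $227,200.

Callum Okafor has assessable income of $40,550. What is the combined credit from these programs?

$2,240

Commuter Credit: income exceeds $21,200 by $19,350, which is 7 full-or-partial $3,000 increments; reduction = 7 × $85 = $595, leaving $170.
Dependent Care Credit: $40,550 is below the $52,200 cutoff, so the full $1,300 applies.
Heating Assistance Credit: $40,550 is at or below the $137,200 threshold, so the full $770 applies.
Total: $170 + $1,300 + $770 = $2,240.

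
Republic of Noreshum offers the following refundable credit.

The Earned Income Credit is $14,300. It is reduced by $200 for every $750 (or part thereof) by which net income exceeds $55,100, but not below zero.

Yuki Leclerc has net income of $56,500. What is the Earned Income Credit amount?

$13,900

Earned Income Credit: income exceeds $55,100 by $1,400, which is 2 full-or-partial $750 increments; reduction = 2 × $200 = $400, leaving $13,900.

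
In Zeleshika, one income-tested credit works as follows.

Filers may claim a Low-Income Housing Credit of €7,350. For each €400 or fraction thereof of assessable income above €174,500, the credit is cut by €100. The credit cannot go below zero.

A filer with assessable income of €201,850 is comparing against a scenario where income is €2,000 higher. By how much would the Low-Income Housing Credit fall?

€450

At €201,850 — income exceeds €174,500 by €27,350, which is 69 full-or-partial €400 increments; reduction = 69 × €100 = €6,900, leaving €450.
At €203,850 — income exceeds €174,500 by €29,350 → 74 increments × €100 = €7,400 ≥ base, so the credit is €0.
Lost: €450 − €0 = €450.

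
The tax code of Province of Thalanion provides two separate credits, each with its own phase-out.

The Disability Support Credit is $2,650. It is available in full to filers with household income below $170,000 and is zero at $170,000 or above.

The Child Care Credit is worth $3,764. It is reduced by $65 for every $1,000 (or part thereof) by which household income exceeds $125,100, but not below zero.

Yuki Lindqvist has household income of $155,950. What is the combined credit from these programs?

Disability Support Credit: $155,950 is below the $170,000 cutoff, so the full $2,650 applies.
Child Care Credit: income exceeds $125,100 by $30,850, which is 31 full-or-partial $1,000 increments; reduction = 31 × $65 = $2,015, leaving $1,749.
Total: $2,650 + $1,749 = $4,399.

$4,399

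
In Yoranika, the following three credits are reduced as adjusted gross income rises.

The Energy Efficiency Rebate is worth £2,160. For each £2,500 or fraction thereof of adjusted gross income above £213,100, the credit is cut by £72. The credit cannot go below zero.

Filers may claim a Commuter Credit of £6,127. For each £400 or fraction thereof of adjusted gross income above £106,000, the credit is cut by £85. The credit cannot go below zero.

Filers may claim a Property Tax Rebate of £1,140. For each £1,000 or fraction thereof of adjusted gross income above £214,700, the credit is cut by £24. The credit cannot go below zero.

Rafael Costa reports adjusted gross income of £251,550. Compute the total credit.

Energy Efficiency Rebate: income exceeds £213,100 by £38,450, which is 16 full-or-partial £2,500 increments; reduction = 16 × £72 = £1,152, leaving £1,008.
Commuter Credit: income exceeds £106,000 by £145,550 → 364 increments × £85 = £30,940 ≥ base, so the credit is £0.
Property Tax Rebate: income exceeds £214,700 by £36,850, which is 37 full-or-partial £1,000 increments; reduction = 37 × £24 = £888, leaving £252.
Total: £1,008 + £0 + £252 = £1,260.

£1,260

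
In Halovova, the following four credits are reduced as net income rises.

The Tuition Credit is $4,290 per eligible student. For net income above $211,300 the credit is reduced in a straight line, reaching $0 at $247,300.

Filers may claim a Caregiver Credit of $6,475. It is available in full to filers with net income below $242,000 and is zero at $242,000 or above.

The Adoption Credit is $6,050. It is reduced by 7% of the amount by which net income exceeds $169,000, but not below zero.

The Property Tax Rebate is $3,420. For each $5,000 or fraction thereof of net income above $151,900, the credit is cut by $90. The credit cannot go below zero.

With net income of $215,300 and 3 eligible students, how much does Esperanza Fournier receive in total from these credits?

$22,974

Tuition Credit: base = 3 × $4,290 = $12,870. $215,300 is $4,000 into a $36,000 phase-out range, leaving 32,000/36,000 of the credit: $12,870 × 32,000/36,000 = $11,440.
Caregiver Credit: $215,300 is below the $242,000 cutoff, so the full $6,475 applies.
Adoption Credit: 7% of the $46,300 excess over $169,000 is $3,241; credit = $6,050 − $3,241 = $2,809.
Property Tax Rebate: income exceeds $151,900 by $63,400, which is 13 full-or-partial $5,000 increments; reduction = 13 × $90 = $1,170, leaving $2,250.
Total: $11,440 + $6,475 + $2,809 + $2,250 = $22,974.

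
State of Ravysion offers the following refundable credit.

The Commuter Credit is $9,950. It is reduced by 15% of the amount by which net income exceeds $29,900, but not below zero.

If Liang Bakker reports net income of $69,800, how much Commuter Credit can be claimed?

Commuter Credit: 15% of the $39,900 excess over $29,900 is $5,985; credit = $9,950 − $5,985 = $3,965.

$3,965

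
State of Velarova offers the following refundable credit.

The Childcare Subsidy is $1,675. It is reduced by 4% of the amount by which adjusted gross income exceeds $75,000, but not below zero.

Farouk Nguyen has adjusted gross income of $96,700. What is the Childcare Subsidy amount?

$807

Childcare Subsidy: 4% of the $21,700 excess over $75,000 is $868; credit = $1,675 − $868 = $807.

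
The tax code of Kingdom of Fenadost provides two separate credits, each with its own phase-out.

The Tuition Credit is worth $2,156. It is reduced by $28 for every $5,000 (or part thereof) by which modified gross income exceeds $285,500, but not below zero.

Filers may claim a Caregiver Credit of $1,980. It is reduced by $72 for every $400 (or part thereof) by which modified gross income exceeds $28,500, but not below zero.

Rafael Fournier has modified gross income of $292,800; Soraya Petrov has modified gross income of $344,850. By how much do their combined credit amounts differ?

Rafael ($292,800): Tuition Credit: income exceeds $285,500 by $7,300, which is 2 full-or-partial $5,000 increments; reduction = 2 × $28 = $56, leaving $2,100. Caregiver Credit: income exceeds $28,500 by $264,300 → 661 increments × $72 = $47,592 ≥ base, so the credit is $0. total $2,100 + $0 = $2,100
Soraya ($344,850): Tuition Credit: income exceeds $285,500 by $59,350, which is 12 full-or-partial $5,000 increments; reduction = 12 × $28 = $336, leaving $1,820. Caregiver Credit: income exceeds $28,500 by $316,350 → 791 increments × $72 = $56,952 ≥ base, so the credit is $0. total $1,820 + $0 = $1,820
Difference: |$2,100 − $1,820| = $280.

$280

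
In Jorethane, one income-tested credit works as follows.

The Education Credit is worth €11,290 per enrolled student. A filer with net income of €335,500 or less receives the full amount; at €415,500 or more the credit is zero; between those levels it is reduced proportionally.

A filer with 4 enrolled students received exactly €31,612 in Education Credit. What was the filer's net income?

Full credit = 4 × €11,290 = €45,160.
€31,612 is 31,612/45,160 of the full €45,160, so 13,548/45,160 of the €80,000 range has been used: income = €335,500 + €80,000 × 13,548/45,160 = €359,500.

€359,500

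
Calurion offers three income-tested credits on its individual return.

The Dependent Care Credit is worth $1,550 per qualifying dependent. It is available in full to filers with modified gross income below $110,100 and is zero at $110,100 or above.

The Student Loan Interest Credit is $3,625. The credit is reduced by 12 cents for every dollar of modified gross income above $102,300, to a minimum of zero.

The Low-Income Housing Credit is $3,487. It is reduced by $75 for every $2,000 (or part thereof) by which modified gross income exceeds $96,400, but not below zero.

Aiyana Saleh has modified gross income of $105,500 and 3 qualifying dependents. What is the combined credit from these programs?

$11,003

Dependent Care Credit: base = 3 × $1,550 = $4,650. $105,500 is below the $110,100 cutoff, so the full $4,650 applies.
Student Loan Interest Credit: 12% of the $3,200 excess over $102,300 is $384; credit = $3,625 − $384 = $3,241.
Low-Income Housing Credit: income exceeds $96,400 by $9,100, which is 5 full-or-partial $2,000 increments; reduction = 5 × $75 = $375, leaving $3,112.
Total: $4,650 + $3,241 + $3,112 = $11,003.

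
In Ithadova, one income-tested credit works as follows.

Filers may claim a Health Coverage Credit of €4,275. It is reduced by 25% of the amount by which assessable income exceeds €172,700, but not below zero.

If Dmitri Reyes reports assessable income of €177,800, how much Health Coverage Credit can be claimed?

Health Coverage Credit: 25% of the €5,100 excess over €172,700 is €1,275; credit = €4,275 − €1,275 = €3,000.

€3,000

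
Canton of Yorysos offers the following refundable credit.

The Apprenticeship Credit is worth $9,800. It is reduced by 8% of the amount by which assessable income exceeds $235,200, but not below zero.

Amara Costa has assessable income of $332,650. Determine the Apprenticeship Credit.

Apprenticeship Credit: 8% of the $97,450 excess over $235,200 is $7,796; credit = $9,800 − $7,796 = $2,004.

$2,004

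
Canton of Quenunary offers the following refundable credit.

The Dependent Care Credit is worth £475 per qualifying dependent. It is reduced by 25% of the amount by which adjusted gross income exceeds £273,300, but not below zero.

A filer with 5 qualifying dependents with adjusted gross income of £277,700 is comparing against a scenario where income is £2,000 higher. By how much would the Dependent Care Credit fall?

£500

At £277,700 — base = 5 × £475 = £2,375. 25% of the £4,400 excess over £273,300 is £1,100; credit = £2,375 − £1,100 = £1,275.
At £279,700 — base = 5 × £475 = £2,375. 25% of the £6,400 excess over £273,300 is £1,600; credit = £2,375 − £1,600 = £775.
Lost: £1,275 − £775 = £500.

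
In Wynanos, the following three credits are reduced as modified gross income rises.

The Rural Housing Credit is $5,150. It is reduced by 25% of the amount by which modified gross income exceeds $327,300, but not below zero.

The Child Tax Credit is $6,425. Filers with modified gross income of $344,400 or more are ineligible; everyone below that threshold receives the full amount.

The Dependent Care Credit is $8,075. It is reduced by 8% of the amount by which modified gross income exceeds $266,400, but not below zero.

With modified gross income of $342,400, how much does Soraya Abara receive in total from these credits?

$9,795

Rural Housing Credit: 25% of the $15,100 excess over $327,300 is $3,775; credit = $5,150 − $3,775 = $1,375.
Child Tax Credit: $342,400 is below the $344,400 cutoff, so the full $6,425 applies.
Dependent Care Credit: 8% of the $76,000 excess over $266,400 is $6,080; credit = $8,075 − $6,080 = $1,995.
Total: $1,375 + $6,425 + $1,995 = $9,795.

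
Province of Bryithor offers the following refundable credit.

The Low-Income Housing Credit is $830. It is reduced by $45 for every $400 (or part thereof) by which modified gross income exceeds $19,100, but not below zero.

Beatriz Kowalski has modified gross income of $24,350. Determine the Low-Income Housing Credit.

Low-Income Housing Credit: income exceeds $19,100 by $5,250, which is 14 full-or-partial $400 increments; reduction = 14 × $45 = $630, leaving $200.

$200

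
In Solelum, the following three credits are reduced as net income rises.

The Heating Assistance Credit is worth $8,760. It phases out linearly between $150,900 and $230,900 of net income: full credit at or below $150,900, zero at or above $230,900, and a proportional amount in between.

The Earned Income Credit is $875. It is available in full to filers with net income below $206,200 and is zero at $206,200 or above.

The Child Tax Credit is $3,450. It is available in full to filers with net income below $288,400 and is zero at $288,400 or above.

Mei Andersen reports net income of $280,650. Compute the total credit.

$3,450

Heating Assistance Credit: $280,650 is at or above $230,900, so the credit is $0.
Earned Income Credit: $280,650 meets or exceeds the $206,200 cutoff, so the credit is $0.
Child Tax Credit: $280,650 is below the $288,400 cutoff, so the full $3,450 applies.
Total: $0 + $0 + $3,450 = $3,450.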